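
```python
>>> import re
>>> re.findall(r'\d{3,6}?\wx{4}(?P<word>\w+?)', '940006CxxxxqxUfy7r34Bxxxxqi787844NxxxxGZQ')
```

The pattern matches 3 to 6 of a digit (lazy), then a word character, then exactly 4 of a literal 'x'; then one or more of a word character (lazy) (captured as 'word').
Lazy quantifiers expand one character at a time until the remainder of the pattern can match.
Matches: at [0:12] match '940006Cxxxxq', group 1 = 'q'; at [27:39] match '787844NxxxxG', group 1 = 'G'.
With a single group, `findall` returns only what that group captured — 2 items.

['q', 'G']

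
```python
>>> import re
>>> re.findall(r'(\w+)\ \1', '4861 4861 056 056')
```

['4861', '056']

A backreference is literal: `\1` must see the identical characters the first group matched.
Matches: at [0:9] match '4861 4861', group 1 = '4861'; at [10:17] match '056 056', group 1 = '056'.
One capturing group, so `findall` returns just the captured substring from each match — 2 in all.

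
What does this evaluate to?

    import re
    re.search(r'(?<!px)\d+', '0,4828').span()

A negative assertion filters positions out without eating any characters.
The match spans [0:1] → '0'.

(0, 1)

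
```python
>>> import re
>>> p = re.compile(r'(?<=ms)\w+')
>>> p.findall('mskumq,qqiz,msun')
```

The positive lookaround only admits positions where the adjacent text matches; those characters stay outside the span.
Matches: at [2:6] → 'kumq'; at [14:16] → 'un'.
With no groups in the pattern, `findall` gives back each whole match — 2 here.

['kumq', 'un']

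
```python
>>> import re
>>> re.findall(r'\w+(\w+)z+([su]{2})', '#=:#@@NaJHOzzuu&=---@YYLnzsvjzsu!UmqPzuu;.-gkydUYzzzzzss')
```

[('z', 'uu'), ('j', 'su'), ('P', 'uu'), ('z', 'ss')]

Pattern: one or more of a word character; then one or more of a word character (captured); then one or more of a literal 'z'; then exactly 2 of one of [su] (captured).
Matches: at [6:15] match 'NaJHOzzuu', groups = ('z', 'uu'); at [21:32] match 'YYLnzsvjzsu', groups = ('j', 'su'); at [33:40] match 'UmqPzuu', groups = ('P', 'uu'); at [43:56] match 'gkydUYzzzzzss', groups = ('z', 'ss').
2 groups means each result is a tuple of 2 captured strings — 4 here.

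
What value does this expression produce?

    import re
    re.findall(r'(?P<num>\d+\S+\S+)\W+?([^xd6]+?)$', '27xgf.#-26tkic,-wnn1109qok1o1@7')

[('27xgf.#-26tkic,-wnn1109qok1o1', '7')]

Pattern: one or more of a digit, then one or more of a non-whitespace character, then one or more of a non-whitespace character (captured as 'num'); then one or more of a non-word character (lazy); then one or more of any character except [xd6] (lazy) (captured); then anchored at the end.
Scanning left to right: at [0:31] match '27xgf.#-26tkic,-wnn1109qok1o1@7', groups = ('27xgf.#-26tkic,-wnn1109qok1o1', '7').
With 2 capturing groups, `findall` returns a 2-tuple per match.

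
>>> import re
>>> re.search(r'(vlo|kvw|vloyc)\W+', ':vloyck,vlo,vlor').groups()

('vlo',)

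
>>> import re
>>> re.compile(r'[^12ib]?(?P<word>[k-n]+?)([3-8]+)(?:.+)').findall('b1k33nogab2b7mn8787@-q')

[('k', '33')]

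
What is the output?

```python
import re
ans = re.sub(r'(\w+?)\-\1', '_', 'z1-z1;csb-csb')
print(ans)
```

_;_

`\1` has to match the exact text group 1 already captured.
`sub` substitutes '_' at each match site.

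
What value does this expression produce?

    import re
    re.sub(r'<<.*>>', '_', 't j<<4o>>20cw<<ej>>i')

't j_i'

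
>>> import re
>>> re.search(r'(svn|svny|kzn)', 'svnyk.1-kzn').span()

(0, 3)

The regex engine tests alternatives in the order written; an earlier branch that matches wins even if a later one would match more.
The match spans [0:3] → 'svn'.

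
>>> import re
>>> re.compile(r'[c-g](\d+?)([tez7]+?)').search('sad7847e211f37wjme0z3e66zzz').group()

'd7847'

A non-greedy quantifier consumes as few characters as it can — just enough that the remainder of the pattern still matches from where it stops; whatever follows it matches normally.
The match spans [2:7] → 'd7847'.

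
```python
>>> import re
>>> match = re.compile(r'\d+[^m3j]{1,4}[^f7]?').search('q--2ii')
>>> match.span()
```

(3, 6)

The pattern matches one or more of a digit; then 1 to 4 of any character except [m3j], then optionally any character except [f7].
The match spans [3:6] → '2ii'.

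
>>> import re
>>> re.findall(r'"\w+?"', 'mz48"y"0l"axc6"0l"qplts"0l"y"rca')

['"y"', '"axc6"', '"qplts"', '"y"']

Scanning left to right: at [4:7] → '"y"'; at [9:15] → '"axc6"'; at [17:24] → '"qplts"'; at [26:29] → '"y"'.
Since nothing is captured, `findall` lists the 4 matched substrings directly.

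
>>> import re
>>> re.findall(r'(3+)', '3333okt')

['3333']

Pattern: one or more of a literal '3' (captured).
Matches: at [0:4] match '3333', group 1 = '3333'.
Because there's exactly one group, `findall` drops the full match and keeps group 1 from the one hit.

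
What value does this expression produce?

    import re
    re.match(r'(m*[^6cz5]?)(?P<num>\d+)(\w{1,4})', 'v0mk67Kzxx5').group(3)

'mk67'

The match spans [0:6] → 'v0mk67'.
Captured: group 1 = 'v', group 2 = '0', group 3 = 'mk67'.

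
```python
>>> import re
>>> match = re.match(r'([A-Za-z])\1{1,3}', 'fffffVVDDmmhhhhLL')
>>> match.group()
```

`match` is anchored at position 0; if the pattern doesn't fit there, it returns None.
The match spans [0:4] → 'ffff'.

'ffff'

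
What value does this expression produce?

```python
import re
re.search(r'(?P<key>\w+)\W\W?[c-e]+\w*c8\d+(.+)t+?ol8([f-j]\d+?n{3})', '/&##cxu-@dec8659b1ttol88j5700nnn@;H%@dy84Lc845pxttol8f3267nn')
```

None

The pattern matches one or more of a word character (captured as 'key'); then a non-word character, then optionally a non-word character, then one or more of a character in [c-e]; then zero or more of a word character, then the literal 'c8', then one or more of a digit; then one or more of any character (captured); then one or more of a literal 't' (lazy), then the literal 'ol8'; then a character in [f-j], then one or more of a digit (lazy), then exactly 3 of a literal 'n' (captured).
Here the pattern never matches, so the call returns None.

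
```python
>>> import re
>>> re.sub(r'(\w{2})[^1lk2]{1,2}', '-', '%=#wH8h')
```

'%=#-'

`sub` substitutes '-' at each match site.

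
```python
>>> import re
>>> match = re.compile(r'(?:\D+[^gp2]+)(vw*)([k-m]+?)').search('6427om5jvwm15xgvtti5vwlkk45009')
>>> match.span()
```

Pattern: one or more of a non-digit, then one or more of any character except [gp2] (non-capturing group); then a literal 'v', then zero or more of a literal 'w' (captured); then one or more of a character in [k-m] (lazy) (captured).
`re.search` tries every starting position until one works.
The match spans [4:11] → 'om5jvwm'.
Captured: group 1 = 'vw', group 2 = 'm'.

(4, 11)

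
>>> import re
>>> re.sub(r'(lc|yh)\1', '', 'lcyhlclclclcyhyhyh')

'lcyhyh'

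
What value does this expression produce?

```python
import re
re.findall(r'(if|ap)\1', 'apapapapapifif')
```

['ap', 'ap', 'if']

`\1` has to match the exact text group 1 already captured.
Scanning left to right: at [0:4] match 'apap', group 1 = 'ap'; at [4:8] match 'apap', group 1 = 'ap'; at [10:14] match 'ifif', group 1 = 'if'.
`findall` collects group 1 from each match (3 total).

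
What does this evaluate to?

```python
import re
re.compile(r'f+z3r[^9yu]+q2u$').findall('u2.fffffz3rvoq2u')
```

['fffffz3rvoq2u']

The pattern matches one or more of a literal 'f', then the literal 'z3r'; then one or more of any character except [9yu], then the literal 'q2u'; then anchored at the end.
Walking the string: at [3:16] → 'fffffz3rvoq2u'.
With no groups in the pattern, `findall` gives back each whole match — 1 here.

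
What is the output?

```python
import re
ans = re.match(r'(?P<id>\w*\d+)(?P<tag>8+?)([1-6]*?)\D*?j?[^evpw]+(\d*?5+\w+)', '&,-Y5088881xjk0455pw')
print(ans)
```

Pattern: zero or more of a word character, then one or more of a digit (captured as 'id'); then one or more of a literal '8' (lazy) (captured as 'tag'); then zero or more of a character in [1-6] (lazy) (captured); then zero or more of a non-digit (lazy), then optionally the literal 'j', then one or more of any character except [evpw]; then zero or more of a digit (lazy), then one or more of a literal '5', then one or more of a word character (captured).
`re.match` won't scan ahead — the pattern has to work from the very first character.
Here position 0 doesn't satisfy it, so the call returns None.

None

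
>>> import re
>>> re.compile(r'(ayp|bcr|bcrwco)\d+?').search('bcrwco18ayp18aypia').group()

The match spans [0:7] → 'bcrwco1'.

'bcrwco1'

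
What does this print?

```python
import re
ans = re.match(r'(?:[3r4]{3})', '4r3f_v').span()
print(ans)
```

(0, 3)

This matches exactly 3 of one of [3r4] (non-capturing group).
With `match`, the pattern is implicitly anchored at the beginning.
The match spans [0:3] → '4r3'.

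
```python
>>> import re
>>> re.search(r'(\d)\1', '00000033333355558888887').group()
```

`\1` is not a pattern — it's the concrete string captured by group 1, re-applied verbatim.
`search` walks the string left to right and returns the first match it finds.
The match spans [0:2] → '00'.
Captured: group 1 = '0'.

'00'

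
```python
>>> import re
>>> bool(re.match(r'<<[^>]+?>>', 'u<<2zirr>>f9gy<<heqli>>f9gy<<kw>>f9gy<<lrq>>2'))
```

`re.match` won't scan ahead — the pattern has to work from the very first character.
Here the pattern fails at index 0, so the call returns None, and `bool(None)` is False.

False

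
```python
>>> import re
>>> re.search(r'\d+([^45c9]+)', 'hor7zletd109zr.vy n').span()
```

Pattern: one or more of a digit; then one or more of any character except [45c9] (captured).
The match spans [3:11] → '7zletd10'.

(3, 11)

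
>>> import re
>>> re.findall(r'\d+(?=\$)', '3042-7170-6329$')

['6329']

The lookaround is zero-width — it requires the adjacent text to match without consuming it, so the asserted text isn't part of the match.
Scanning left to right: at [10:14] → '6329'.
Since nothing is captured, `findall` lists the 1 matched substring directly.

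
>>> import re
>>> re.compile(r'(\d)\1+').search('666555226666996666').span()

(0, 3)

The backreference `\1` re-matches whatever the first group consumed, character for character.
The match spans [0:3] → '666'.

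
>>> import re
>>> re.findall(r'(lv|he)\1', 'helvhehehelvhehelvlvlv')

['he', 'he', 'lv']

`\1` is not a pattern — it's the concrete string captured by group 1, re-applied verbatim.
Matches: at [4:8] match 'hehe', group 1 = 'he'; at [12:16] match 'hehe', group 1 = 'he'; at [16:20] match 'lvlv', group 1 = 'lv'.
Because there's exactly one group, `findall` drops the full match and keeps group 1 from each hit.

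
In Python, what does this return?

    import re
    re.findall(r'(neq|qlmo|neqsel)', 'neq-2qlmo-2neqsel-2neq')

Branches in `(...|...)` are attempted left-to-right; the first branch that allows the whole pattern to succeed is taken.
Because there's exactly one group, `findall` drops the full match and keeps group 1 from each hit.

['neq', 'qlmo', 'neq', 'neq']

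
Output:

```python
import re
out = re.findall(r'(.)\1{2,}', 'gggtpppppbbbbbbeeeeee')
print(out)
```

['g', 'p', 'b', 'e']

The backreference `\1` re-matches whatever the first group consumed, character for character.
Matches: at [0:3] match 'ggg', group 1 = 'g'; at [4:9] match 'ppppp', group 1 = 'p'; at [9:15] match 'bbbbbb', group 1 = 'b'; at [15:21] match 'eeeeee', group 1 = 'e'.
One capturing group, so `findall` returns just the captured substring from each match — 4 in all.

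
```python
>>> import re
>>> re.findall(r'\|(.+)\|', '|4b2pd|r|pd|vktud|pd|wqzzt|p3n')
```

Walking the string: at [0:27] match '|4b2pd|r|pd|vktud|pd|wqzzt|', group 1 = '4b2pd|r|pd|vktud|pd|wqzzt'.
`findall` collects group 1 from the one match (1 total).

['4b2pd|r|pd|vktud|pd|wqzzt']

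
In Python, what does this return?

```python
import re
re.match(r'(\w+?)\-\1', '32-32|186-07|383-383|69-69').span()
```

(0, 5)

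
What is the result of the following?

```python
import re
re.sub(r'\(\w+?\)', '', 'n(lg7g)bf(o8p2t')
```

Matches: at [1:7] → '(lg7g)'.
Each match is replaced by ''.

'nbf(o8p2t'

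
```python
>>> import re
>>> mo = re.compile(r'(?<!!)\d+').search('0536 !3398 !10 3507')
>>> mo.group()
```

A negative assertion filters positions out without eating any characters.
The match spans [0:4] → '0536'.

'0536'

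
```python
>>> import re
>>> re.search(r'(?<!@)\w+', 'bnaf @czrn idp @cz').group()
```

'bnaf'

A negative assertion filters positions out without eating any characters.
The match spans [0:4] → 'bnaf'.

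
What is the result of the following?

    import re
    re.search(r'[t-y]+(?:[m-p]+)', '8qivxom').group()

'vxom'

The match spans [3:7] → 'vxom'.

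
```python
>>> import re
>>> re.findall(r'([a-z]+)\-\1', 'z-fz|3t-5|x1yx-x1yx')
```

['x']

A backreference is literal: `\1` must see the identical characters the first group matched.
Scanning left to right: at [13:16] match 'x-x', group 1 = 'x'.
`findall` collects group 1 from the one match (1 total).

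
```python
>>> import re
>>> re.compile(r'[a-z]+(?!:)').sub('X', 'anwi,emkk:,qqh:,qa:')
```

The negative lookaround is zero-width — it rules out positions where the adjacent text would match, without consuming anything.
Every occurrence is swapped for 'X'.

'X,Xk:,Xh:,Xa:'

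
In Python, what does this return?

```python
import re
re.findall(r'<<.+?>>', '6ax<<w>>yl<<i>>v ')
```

['<<w>>', '<<i>>']

The `?` after the quantifier makes it lazy — it takes as little as possible before letting the rest of the pattern try.
Walking the string: at [3:8] → '<<w>>'; at [10:15] → '<<i>>'.
No capturing groups, so `findall` returns the 2 full match strings.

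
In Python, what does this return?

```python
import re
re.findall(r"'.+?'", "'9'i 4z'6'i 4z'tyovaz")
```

The `?` after the quantifier makes it lazy — it takes as little as possible before letting the rest of the pattern try.
With no groups in the pattern, `findall` gives back each whole match — 2 here.

["'9'", "'6'"]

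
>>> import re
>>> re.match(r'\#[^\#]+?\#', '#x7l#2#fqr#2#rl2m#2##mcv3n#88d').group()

`re.match` only tries the pattern at the start of the string.
The match spans [0:5] → '#x7l#'.

'#x7l#'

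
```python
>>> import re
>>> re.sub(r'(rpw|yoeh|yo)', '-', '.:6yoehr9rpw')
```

'.:6-r9-'

`|` is ordered: at each position the engine commits to the first alternative that works.
`sub` substitutes '-' at each match site.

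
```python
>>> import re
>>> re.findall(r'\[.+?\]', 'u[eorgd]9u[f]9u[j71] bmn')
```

`findall` yields the raw match text (3 of them) because the pattern has no groups.

['[eorgd]', '[f]', '[j71]']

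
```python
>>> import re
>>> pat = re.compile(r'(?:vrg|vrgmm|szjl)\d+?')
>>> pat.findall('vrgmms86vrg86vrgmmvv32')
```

Scanning left to right: at [8:12] → 'vrg8'.
Since nothing is captured, `findall` lists the 1 matched substring directly.

['vrg8']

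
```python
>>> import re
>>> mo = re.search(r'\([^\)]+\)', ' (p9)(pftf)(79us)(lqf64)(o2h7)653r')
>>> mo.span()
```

(1, 5)

The match spans [1:5] → '(p9)'.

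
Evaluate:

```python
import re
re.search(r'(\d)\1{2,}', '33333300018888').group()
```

A backreference is literal: `\1` must see the identical characters the first group matched.
Unlike `match`, `search` isn't anchored — it looks for the pattern anywhere in the string.
The match spans [0:6] → '333333'.
Captured: group 1 = '3'.

'333333'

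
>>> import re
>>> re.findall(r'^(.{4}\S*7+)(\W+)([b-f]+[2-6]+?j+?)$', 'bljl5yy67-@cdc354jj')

This matches anchored at the start of the string; then exactly 4 of any character, then zero or more of a non-whitespace character, then one or more of the literal '7' (captured); then one or more of a non-word character (captured); then one or more of a character in [b-f], then one or more of a character in [2-6] (lazy), then one or more of the literal 'j' (lazy) (captured); then anchored at the end.
Matches: at [0:19] match 'bljl5yy67-@cdc354jj', groups = ('bljl5yy67', '-@', 'cdc354jj').
With 3 capturing groups, `findall` returns a 3-tuple per match.

[('bljl5yy67', '-@', 'cdc354jj')]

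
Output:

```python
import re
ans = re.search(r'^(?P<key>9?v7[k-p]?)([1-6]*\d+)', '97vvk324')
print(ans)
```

Here nothing in the string fits, so the call returns None.

None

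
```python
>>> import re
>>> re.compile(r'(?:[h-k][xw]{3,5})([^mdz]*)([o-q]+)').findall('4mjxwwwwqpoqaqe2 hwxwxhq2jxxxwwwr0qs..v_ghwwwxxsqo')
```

This matches a character in [h-k], then 3 to 5 of one of [xw] (non-capturing group); then zero or more of any character except [mdz] (captured); then one or more of a character in [o-q] (captured).
With 2 capturing groups, `findall` returns a 2-tuple per match.

[('qpoqaqe2 hwxwxhq2jxxxwwwr0qs..v_ghwwwxxsq', 'o')]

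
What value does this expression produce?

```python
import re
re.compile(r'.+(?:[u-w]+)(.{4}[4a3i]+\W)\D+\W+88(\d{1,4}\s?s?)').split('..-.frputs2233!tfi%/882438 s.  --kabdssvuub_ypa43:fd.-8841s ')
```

['', 'b_ypa43:', '41s', ' ']

Pattern: one or more of any character; then one or more of a character in [u-w] (non-capturing group); then exactly 4 of any character, then one or more of one of [4a3i], then a non-word character (captured); then one or more of a non-digit, then one or more of a non-word character, then the literal '88'; then 1 to 4 of a digit, then optionally whitespace, then optionally a literal 's' (captured).
Matches to split on: at [0:59] → '..-.frputs2233!tfi%/882438 s.  --kabdssvuub_ypa43:fd.-8841s'.
The group in the pattern means `split` returns the separators' captures alongside the pieces.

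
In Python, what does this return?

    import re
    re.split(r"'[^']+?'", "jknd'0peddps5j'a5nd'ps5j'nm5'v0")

Splitting on the pattern gives 3 pieces.

['jknd', 'a5nd', "nm5'v0"]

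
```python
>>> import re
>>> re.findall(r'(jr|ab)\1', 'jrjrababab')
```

['jr', 'ab']

`\1` has to match the exact text group 1 already captured.
Walking the string: at [0:4] match 'jrjr', group 1 = 'jr'; at [4:8] match 'abab', group 1 = 'ab'.
Because there's exactly one group, `findall` drops the full match and keeps group 1 from each hit.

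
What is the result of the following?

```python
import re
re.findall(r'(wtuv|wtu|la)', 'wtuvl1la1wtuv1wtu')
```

['wtuv', 'la', 'wtuv', 'wtu']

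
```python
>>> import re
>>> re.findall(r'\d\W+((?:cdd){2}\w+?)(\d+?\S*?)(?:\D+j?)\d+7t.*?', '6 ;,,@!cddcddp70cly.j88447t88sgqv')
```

[('cddcddp', '70')]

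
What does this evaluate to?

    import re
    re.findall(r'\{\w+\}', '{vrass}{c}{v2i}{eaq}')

['{vrass}', '{c}', '{v2i}', '{eaq}']

Matches: at [0:7] → '{vrass}'; at [7:10] → '{c}'; at [10:15] → '{v2i}'; at [15:20] → '{eaq}'.
`findall` yields the raw match text (4 of them) because the pattern has no groups.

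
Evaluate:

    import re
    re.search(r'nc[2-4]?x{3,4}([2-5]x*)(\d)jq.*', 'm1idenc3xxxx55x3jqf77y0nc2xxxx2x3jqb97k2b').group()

'nc2xxxx2x3jqb97k2b'

The match spans [23:41] → 'nc2xxxx2x3jqb97k2b'.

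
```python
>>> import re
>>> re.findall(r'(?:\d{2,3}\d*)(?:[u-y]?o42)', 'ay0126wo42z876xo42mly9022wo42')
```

['0126wo42', '876xo42', '9022wo42']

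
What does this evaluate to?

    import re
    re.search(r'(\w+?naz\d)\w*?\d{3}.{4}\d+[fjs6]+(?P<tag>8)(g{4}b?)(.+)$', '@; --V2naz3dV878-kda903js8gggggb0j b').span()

(5, 36)

The match spans [5:36] → 'V2naz3dV878-kda903js8gggggb0j b'.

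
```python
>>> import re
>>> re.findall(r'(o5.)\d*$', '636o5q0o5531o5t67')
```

Pattern: the literal 'o5', then any character (captured); then zero or more of a digit; then anchored at the end.
Scanning left to right: at [12:17] match 'o5t67', group 1 = 'o5t'.
With a single group, `findall` returns only what that group captured — 1 item.

['o5t']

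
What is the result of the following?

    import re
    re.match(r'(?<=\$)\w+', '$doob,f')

None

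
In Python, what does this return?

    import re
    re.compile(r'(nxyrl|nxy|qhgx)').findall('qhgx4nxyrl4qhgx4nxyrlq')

Alternation tries branches left to right and keeps the first one that lets the overall match succeed at that position.
`findall` collects group 1 from each match (4 total).

['qhgx', 'nxyrl', 'qhgx', 'nxyrl']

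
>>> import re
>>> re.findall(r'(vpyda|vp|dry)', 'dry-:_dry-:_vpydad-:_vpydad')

Branches in `(...|...)` are attempted left-to-right; the first branch that allows the whole pattern to succeed is taken.
Scanning left to right: at [0:3] match 'dry', group 1 = 'dry'; at [6:9] match 'dry', group 1 = 'dry'; at [12:17] match 'vpyda', group 1 = 'vpyda'; at [21:26] match 'vpyda', group 1 = 'vpyda'.
With a single group, `findall` returns only what that group captured — 4 items.

['dry', 'dry', 'vpyda', 'vpyda']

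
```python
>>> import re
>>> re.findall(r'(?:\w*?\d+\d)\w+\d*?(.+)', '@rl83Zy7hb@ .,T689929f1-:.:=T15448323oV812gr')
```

The pattern matches zero or more of a word character (lazy), then one or more of a digit, then a digit (non-capturing group); then one or more of a word character; then zero or more of a digit (lazy); then one or more of any character (captured).
Because there's exactly one group, `findall` drops the full match and keeps group 1 from the one hit.

['@ .,T689929f1-:.:=T15448323oV812gr']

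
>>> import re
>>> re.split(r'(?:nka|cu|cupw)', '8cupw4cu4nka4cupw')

['8', 'pw4', '4', '4', 'pw']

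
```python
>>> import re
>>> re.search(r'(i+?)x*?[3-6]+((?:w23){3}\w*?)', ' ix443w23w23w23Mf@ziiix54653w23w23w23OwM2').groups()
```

('i', 'w23w23w23')

The pattern matches one or more of a literal 'i' (lazy) (captured); then zero or more of a literal 'x' (lazy), then one or more of a character in [3-6]; then the literal 'w23' repeated 3 times, then zero or more of a word character (lazy) (captured).
`re.search` scans for the first position where the pattern succeeds.
The match spans [1:15] → 'ix443w23w23w23'.
Captured: group 1 = 'i', group 2 = 'w23w23w23'.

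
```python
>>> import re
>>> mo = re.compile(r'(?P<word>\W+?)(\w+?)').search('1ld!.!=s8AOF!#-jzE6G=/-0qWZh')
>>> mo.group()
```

A non-greedy quantifier consumes as few characters as it can — just enough that the remainder of the pattern still matches from where it stops; whatever follows it matches normally.
The match spans [3:8] → '!.!=s'.

'!.!=s'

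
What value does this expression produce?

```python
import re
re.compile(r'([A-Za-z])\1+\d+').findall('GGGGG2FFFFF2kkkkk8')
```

['G', 'F', 'k']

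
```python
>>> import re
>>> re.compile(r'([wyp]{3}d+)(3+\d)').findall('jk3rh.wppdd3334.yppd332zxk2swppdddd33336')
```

Pattern: exactly 3 of one of [wyp], then one or more of the literal 'd' (captured); then one or more of the literal '3', then a digit (captured).
Walking the string: at [6:15] match 'wppdd3334', groups = ('wppdd', '3334'); at [16:23] match 'yppd332', groups = ('yppd', '332'); at [28:40] match 'wppdddd33336', groups = ('wppdddd', '33336').
`findall` packs the 2 group values into a tuple for every match.

[('wppdd', '3334'), ('yppd', '332'), ('wppdddd', '33336')]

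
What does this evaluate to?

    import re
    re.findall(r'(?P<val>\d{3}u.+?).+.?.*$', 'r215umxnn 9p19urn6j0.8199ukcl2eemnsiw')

['215um']

This matches exactly 3 of a digit, then the literal 'u', then one or more of any character (lazy) (captured as 'val'); then one or more of any character; then optionally any character, then zero or more of any character; then anchored at the end.
Lazy quantifiers expand one character at a time until the remainder of the pattern can match.
Walking the string: at [1:37] match '215umxnn 9p19urn6j0.8199ukcl2eemnsiw', group 1 = '215um'.
One capturing group, so `findall` returns just the captured substring from the one match — 1 in all.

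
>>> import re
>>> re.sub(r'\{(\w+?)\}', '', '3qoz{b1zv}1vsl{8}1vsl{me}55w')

'3qoz1vsl1vsl55w'

`sub` substitutes '' at each match site.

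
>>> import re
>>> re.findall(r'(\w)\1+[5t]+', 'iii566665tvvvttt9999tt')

['i', '6', 'v', '9']

`\1` has to match the exact text group 1 already captured.
Scanning left to right: at [0:4] match 'iii5', group 1 = 'i'; at [4:10] match '66665t', group 1 = '6'; at [10:16] match 'vvvttt', group 1 = 'v'; at [16:22] match '9999tt', group 1 = '9'.
Because there's exactly one group, `findall` drops the full match and keeps group 1 from each hit.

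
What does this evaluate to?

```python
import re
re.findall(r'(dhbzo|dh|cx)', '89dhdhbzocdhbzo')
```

['dh', 'dhbzo', 'dhbzo']

Branches in `(...|...)` are attempted left-to-right; the first branch that allows the whole pattern to succeed is taken.
`findall` collects group 1 from each match (3 total).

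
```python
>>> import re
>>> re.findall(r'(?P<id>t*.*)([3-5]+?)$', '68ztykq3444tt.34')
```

[('68ztykq3444tt.3', '4')]

Multiple groups make `findall` return tuples — one 2-tuple for the one match.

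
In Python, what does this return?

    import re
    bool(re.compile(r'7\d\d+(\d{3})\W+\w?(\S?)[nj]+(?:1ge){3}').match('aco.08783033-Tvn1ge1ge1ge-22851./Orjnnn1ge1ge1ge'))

False

Pattern: the literal '7', then a digit, then one or more of a digit; then exactly 3 of a digit (captured); then one or more of a non-word character; then optionally a word character; then optionally a non-whitespace character (captured); then one or more of one of [nj], then the literal '1ge' repeated 3 times.
`match` is anchored at position 0; if the pattern doesn't fit there, it returns None.
Here the string doesn't start with a match, so the call returns None, and `bool(None)` is False.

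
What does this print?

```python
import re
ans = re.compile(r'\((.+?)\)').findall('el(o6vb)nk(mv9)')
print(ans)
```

Because the quantifier is non-greedy, it stops expanding at the earliest point where the rest of the pattern can succeed.
One capturing group, so `findall` returns just the captured substring from each match — 2 in all.

['o6vb', 'mv9']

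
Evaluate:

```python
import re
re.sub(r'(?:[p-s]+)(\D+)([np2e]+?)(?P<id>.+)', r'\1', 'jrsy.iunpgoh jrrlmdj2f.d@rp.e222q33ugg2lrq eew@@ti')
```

'jy.iunpgoh jrrlmdj'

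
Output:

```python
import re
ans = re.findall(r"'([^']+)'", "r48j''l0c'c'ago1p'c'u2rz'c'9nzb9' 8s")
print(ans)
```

['l0c', 'ago1p', 'u2rz', '9nzb9']

Matches: at [5:10] match "'l0c'", group 1 = 'l0c'; at [11:18] match "'ago1p'", group 1 = 'ago1p'; at [19:25] match "'u2rz'", group 1 = 'u2rz'; at [26:33] match "'9nzb9'", group 1 = '9nzb9'.
`findall` collects group 1 from each match (4 total).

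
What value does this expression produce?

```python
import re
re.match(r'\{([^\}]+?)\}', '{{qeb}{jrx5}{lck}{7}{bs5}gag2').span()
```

(0, 6)

With `match`, the pattern is implicitly anchored at the beginning.
The match spans [0:6] → '{{qeb}'.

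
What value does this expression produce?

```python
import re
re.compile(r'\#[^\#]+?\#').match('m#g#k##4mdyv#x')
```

`match` is anchored at position 0; if the pattern doesn't fit there, it returns None.
Here position 0 doesn't satisfy it, so the call returns None.

None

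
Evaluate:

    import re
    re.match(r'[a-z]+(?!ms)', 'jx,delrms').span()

`match` is anchored at position 0; if the pattern doesn't fit there, it returns None.
The match spans [0:2] → 'jx'.

(0, 2)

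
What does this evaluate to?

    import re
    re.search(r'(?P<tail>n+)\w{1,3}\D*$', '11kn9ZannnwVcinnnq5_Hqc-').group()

'nnnq5_Hqc-'

The match spans [14:24] → 'nnnq5_Hqc-'.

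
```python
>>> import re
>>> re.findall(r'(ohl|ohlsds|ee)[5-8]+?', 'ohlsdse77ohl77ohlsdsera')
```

['ohl']

One capturing group, so `findall` returns just the captured substring from the one match — 1 in all.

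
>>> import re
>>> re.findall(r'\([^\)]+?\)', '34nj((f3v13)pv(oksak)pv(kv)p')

['((f3v13)', '(oksak)', '(kv)']

Matches: at [4:12] → '((f3v13)'; at [14:21] → '(oksak)'; at [23:27] → '(kv)'.
`findall` yields the raw match text (3 of them) because the pattern has no groups.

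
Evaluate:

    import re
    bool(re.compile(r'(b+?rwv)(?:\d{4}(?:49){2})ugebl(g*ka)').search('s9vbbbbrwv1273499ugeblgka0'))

False

The pattern matches one or more of the literal 'b' (lazy), then the literal 'rwv' (captured); then exactly 4 of a digit, then the literal '49' repeated 2 times (non-capturing group); then the literal 'uge', then the literal 'bl'; then zero or more of a literal 'g', then the literal 'ka' (captured).
`search` walks the string left to right and returns the first match it finds.
Here no position works, so the call returns None, and `bool(None)` is False.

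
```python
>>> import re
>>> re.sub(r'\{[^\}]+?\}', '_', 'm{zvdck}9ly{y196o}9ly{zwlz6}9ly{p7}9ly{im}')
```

Each match is replaced by '_'.

'm_9ly_9ly_9ly_9ly_'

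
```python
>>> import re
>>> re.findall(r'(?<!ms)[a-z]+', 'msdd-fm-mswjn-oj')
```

['msdd', 'fm', 'mswjn', 'oj']

Because the assertion is negative and zero-width, positions next to the forbidden text are skipped.
Scanning left to right: at [0:4] → 'msdd'; at [5:7] → 'fm'; at [8:13] → 'mswjn'; at [14:16] → 'oj'.
With no groups in the pattern, `findall` gives back each whole match — 4 here.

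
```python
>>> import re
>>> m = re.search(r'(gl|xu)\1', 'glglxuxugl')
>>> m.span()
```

(0, 4)

After group 1 captures some text, `\1` only succeeds where that same text appears again.
`search` walks the string left to right and returns the first match it finds.
The match spans [0:4] → 'glgl'.
Captured: group 1 = 'gl'.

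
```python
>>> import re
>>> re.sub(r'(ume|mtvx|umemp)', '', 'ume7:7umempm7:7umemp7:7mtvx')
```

Branches in `(...|...)` are attempted left-to-right; the first branch that allows the whole pattern to succeed is taken.
`sub` substitutes '' at each match site.

'7:7mpm7:7mp7:7'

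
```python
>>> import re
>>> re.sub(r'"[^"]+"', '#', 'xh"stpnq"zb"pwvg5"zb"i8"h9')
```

Matches: at [2:9] → '"stpnq"'; at [11:18] → '"pwvg5"'; at [20:24] → '"i8"'.
Each match is replaced by '#'.

'xh#zb#zb#h9'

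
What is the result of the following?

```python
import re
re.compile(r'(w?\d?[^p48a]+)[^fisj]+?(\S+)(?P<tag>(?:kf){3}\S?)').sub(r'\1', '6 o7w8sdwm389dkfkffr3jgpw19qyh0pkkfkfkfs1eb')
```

'6 o7w1eb'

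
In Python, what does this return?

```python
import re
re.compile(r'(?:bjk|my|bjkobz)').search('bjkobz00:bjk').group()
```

'bjk'

Branches in `(...|...)` are attempted left-to-right; the first branch that allows the whole pattern to succeed is taken.
`re.search` scans for the first position where the pattern succeeds.
The match spans [0:3] → 'bjk'.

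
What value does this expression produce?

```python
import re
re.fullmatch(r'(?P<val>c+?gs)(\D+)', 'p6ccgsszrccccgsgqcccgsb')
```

None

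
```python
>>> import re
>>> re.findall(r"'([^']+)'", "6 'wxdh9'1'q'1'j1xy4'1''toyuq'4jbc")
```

['wxdh9', 'q', 'j1xy4', 'toyuq']

With a single group, `findall` returns only what that group captured — 4 items.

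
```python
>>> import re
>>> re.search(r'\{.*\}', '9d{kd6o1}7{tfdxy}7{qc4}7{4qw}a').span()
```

(2, 29)

Unlike `match`, `search` isn't anchored — it looks for the pattern anywhere in the string.
The match spans [2:29] → '{kd6o1}7{tfdxy}7{qc4}7{4qw}'.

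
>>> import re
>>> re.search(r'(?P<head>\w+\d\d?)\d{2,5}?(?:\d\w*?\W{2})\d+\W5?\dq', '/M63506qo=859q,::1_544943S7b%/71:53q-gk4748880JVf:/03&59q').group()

Pattern: one or more of a word character, then a digit, then optionally a digit (captured as 'head'); then 2 to 5 of a digit (lazy); then a digit, then zero or more of a word character (lazy), then exactly 2 of a non-word character (non-capturing group); then one or more of a digit, then a non-word character; then optionally the literal '5', then a digit, then the literal 'q'.
`search` walks the string left to right and returns the first match it finds.
The match spans [17:36] → '1_544943S7b%/71:53q'.
Captured: group 1 = '1_544'.

'1_544943S7b%/71:53q'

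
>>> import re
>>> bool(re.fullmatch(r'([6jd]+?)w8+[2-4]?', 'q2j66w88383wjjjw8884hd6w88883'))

False

The pattern matches one or more of one of [6jd] (lazy) (captured); then the literal 'w', then one or more of a literal '8'; then optionally a character in [2-4].
For `fullmatch`, every character of the input must be accounted for by the pattern.
Here the string isn't matched end-to-end, so the call returns None, and `bool(None)` is False.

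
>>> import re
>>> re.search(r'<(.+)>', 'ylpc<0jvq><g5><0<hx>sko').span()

(4, 20)

The match spans [4:20] → '<0jvq><g5><0<hx>'.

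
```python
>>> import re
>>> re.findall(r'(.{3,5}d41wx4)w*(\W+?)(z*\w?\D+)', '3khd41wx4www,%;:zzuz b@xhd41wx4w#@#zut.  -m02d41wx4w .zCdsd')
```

[('3khd41wx4', ',', '%;:zzuz b@xhd'), (' -m02d41wx4', ' ', '.zCdsd')]

The pattern matches 3 to 5 of any character, then the literal 'd41', then the literal 'wx4' (captured); then zero or more of a literal 'w'; then one or more of a non-word character (lazy) (captured); then zero or more of the literal 'z', then optionally a word character, then one or more of a non-digit (captured).
Matches: at [0:26] match '3khd41wx4www,%;:zzuz b@xhd', groups = ('3khd41wx4', ',', '%;:zzuz b@xhd'); at [40:59] match ' -m02d41wx4w .zCdsd', groups = (' -m02d41wx4', ' ', '.zCdsd').
`findall` packs the 3 group values into a tuple for every match.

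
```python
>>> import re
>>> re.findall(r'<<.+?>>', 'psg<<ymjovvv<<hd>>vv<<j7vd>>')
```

['<<ymjovvv<<hd>>', '<<j7vd>>']

A `+?`/`*?`/`{m,n}?` starts at its minimum and grows only as far as needed for what follows to match.
Walking the string: at [3:18] → '<<ymjovvv<<hd>>'; at [20:28] → '<<j7vd>>'.
Since nothing is captured, `findall` lists the 2 matched substrings directly.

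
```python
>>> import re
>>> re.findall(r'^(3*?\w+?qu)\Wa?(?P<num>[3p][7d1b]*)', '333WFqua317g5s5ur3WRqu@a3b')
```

[('333WFqua317g5s5ur3WRqu', '3b')]

Pattern: anchored at the start of the string; then zero or more of the literal '3' (lazy), then one or more of a word character (lazy), then the literal 'qu' (captured); then a non-word character, then optionally a literal 'a'; then one of [3p], then zero or more of one of [7d1b] (captured as 'num').
Matches: at [0:26] match '333WFqua317g5s5ur3WRqu@a3b', groups = ('333WFqua317g5s5ur3WRqu', '3b').
Multiple groups make `findall` return tuples — one 2-tuple for the one match.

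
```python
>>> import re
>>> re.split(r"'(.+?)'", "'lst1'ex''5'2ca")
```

A `+?`/`*?`/`{m,n}?` starts at its minimum and grows only as far as needed for what follows to match.
Matches to split on: at [0:6] → "'lst1'"; at [8:12] → "''5'".
`re.split` interleaves the captured-group text with the surrounding fragments.

['', 'lst1', 'ex', "'5", '2ca']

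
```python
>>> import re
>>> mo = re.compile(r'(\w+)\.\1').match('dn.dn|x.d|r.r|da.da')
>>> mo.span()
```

(0, 5)

`\1` is not a pattern — it's the concrete string captured by group 1, re-applied verbatim.
`match` is anchored at position 0; if the pattern doesn't fit there, it returns None.
The match spans [0:5] → 'dn.dn'.
Captured: group 1 = 'dn'.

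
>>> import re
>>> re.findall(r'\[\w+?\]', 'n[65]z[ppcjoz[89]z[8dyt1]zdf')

['[65]', '[89]', '[8dyt1]']

Walking the string: at [1:5] → '[65]'; at [13:17] → '[89]'; at [18:25] → '[8dyt1]'.
With no groups in the pattern, `findall` gives back each whole match — 3 here.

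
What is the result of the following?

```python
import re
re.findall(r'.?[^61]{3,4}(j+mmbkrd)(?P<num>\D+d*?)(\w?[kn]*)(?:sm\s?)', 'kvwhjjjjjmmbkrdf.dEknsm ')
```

[('jjjjmmbkrd', 'f.dEkn', '')]

This matches optionally any character, then 3 to 4 of any character except [61]; then one or more of a literal 'j', then the literal 'mmb', then the literal 'krd' (captured); then one or more of a non-digit, then zero or more of the literal 'd' (lazy) (captured as 'num'); then optionally a word character, then zero or more of one of [kn] (captured); then the literal 'sm', then optionally whitespace (non-capturing group).
`findall` packs the 3 group values into a tuple for every match.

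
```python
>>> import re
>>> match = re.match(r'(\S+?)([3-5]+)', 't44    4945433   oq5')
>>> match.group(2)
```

'44'

The pattern matches one or more of a non-whitespace character (lazy) (captured); then one or more of a character in [3-5] (captured).
The `?` after the quantifier makes it lazy — it takes as little as possible before letting the rest of the pattern try.
`re.match` only tries the pattern at the start of the string.
The match spans [0:3] → 't44'.
Captured: group 1 = 't', group 2 = '44'.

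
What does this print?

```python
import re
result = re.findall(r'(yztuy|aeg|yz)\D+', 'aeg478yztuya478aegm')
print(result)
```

Branches in `(...|...)` are attempted left-to-right; the first branch that allows the whole pattern to succeed is taken.
One capturing group, so `findall` returns just the captured substring from each match — 2 in all.

['yztuy', 'aeg']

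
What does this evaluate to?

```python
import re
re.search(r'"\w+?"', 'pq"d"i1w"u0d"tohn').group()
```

'"d"'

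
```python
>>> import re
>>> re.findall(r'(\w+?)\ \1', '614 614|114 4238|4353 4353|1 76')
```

['614', '4', '4353']

`\1` has to match the exact text group 1 already captured.
One capturing group, so `findall` returns just the captured substring from each match — 3 in all.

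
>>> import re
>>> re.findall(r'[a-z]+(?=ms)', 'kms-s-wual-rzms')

['k', 'rz']

The positive lookaround only admits positions where the adjacent text matches; those characters stay outside the span.
`findall` yields the raw match text (2 of them) because the pattern has no groups.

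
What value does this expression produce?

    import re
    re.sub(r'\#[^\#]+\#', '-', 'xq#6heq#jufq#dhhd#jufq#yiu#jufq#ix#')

'xq-jufq-jufq-jufq-'

Matches: at [2:8] → '#6heq#'; at [12:18] → '#dhhd#'; at [22:27] → '#yiu#'; at [31:35] → '#ix#'.
`sub` substitutes '-' at each match site.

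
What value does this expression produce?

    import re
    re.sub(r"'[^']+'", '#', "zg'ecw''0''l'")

Each match is replaced by '#'.

'zg###'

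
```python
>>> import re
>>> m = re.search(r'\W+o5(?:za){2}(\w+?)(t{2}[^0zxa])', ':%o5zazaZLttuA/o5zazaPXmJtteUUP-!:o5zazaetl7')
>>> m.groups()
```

('ZL', 'ttu')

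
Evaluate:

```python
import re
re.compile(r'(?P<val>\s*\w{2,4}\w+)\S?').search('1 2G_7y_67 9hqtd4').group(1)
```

The match spans [1:10] → ' 2G_7y_67'.
Captured: group 1 = ' 2G_7y_67'.

' 2G_7y_67'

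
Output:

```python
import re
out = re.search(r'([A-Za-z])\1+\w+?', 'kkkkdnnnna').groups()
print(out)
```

A backreference is literal: `\1` must see the identical characters the first group matched.
`re.search` tries every starting position until one works.
The match spans [0:5] → 'kkkkd'.
Captured: group 1 = 'k'.

('k',)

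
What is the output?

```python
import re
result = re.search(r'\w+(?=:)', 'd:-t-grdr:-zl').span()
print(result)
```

(0, 1)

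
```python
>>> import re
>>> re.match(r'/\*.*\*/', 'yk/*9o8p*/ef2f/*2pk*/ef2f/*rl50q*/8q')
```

None

`re.match` won't scan ahead — the pattern has to work from the very first character.
Here the pattern fails at index 0, so the call returns None.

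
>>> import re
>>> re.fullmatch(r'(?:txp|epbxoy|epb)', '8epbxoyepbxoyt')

`fullmatch` succeeds only if the pattern covers the string from start to end.
Here there's no way to consume every character, so the call returns None.

None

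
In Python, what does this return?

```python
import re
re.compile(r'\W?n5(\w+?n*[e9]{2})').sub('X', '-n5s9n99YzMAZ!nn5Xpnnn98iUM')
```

Pattern: optionally a non-word character, then the literal 'n5'; then one or more of a word character (lazy), then zero or more of a literal 'n', then exactly 2 of one of [e9] (captured).
Matches: at [0:8] → '-n5s9n99'.
Each match is replaced by 'X'.

'XYzMAZ!nn5Xpnnn98iUM'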